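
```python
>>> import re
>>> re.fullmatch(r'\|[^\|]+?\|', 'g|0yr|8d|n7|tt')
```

`re.fullmatch` requires the pattern to consume the entire string.
Here the string isn't matched end-to-end, so the call returns None.

None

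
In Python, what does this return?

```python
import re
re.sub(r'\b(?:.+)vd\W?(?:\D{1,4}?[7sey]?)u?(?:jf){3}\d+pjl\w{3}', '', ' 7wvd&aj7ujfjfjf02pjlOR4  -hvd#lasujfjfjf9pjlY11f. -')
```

' f. -'

Each match is replaced by ''.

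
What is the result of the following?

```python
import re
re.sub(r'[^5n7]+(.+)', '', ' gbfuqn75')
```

''

Pattern: one or more of any character except [5n7]; then one or more of any character (captured).
Each match is replaced by ''.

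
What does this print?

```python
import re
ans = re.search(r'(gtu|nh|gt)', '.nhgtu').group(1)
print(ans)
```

Unlike `match`, `search` isn't anchored — it looks for the pattern anywhere in the string.
The match spans [1:3] → 'nh'.
Captured: group 1 = 'nh'.

nh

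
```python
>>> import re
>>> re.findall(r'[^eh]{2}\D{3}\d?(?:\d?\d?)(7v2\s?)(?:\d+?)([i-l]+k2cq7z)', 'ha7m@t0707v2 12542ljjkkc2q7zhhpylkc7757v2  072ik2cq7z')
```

Pattern: exactly 2 of any character except [eh], then exactly 3 of a non-digit, then optionally a digit; then optionally a digit, then optionally a digit (non-capturing group); then the literal '7v2', then optionally whitespace (captured); then one or more of a digit (lazy) (non-capturing group); then one or more of a character in [i-l], then the literal 'k2c', then the literal 'q7z' (captured).
Multiple groups make `findall` return tuples — one 2-tuple for each match.
Nothing in the string satisfies the pattern, so the list is empty.

[]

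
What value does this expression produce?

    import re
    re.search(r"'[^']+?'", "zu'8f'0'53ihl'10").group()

"'8f'"

The match spans [2:6] → "'8f'".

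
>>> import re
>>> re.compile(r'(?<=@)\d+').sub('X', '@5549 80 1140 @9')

'@X 80 1140 @X'

The lookaround is zero-width — it requires the adjacent text to match without consuming it, so the asserted text isn't part of the match.
Matches: at [1:5] → '5549'; at [15:16] → '9'.
Each match is replaced by 'X'.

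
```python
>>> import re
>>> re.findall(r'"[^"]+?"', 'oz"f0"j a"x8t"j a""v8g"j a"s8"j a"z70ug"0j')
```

['"f0"', '"x8t"', '"v8g"', '"s8"', '"z70ug"']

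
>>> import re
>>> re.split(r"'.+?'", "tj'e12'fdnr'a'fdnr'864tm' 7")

['tj', 'fdnr', 'fdnr', ' 7']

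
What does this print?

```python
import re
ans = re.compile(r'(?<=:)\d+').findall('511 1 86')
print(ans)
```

The positive lookaround only admits positions where the adjacent text matches; those characters stay outside the span.
`findall` yields the raw match text (0 of them) because the pattern has no groups.
Nothing in the string satisfies the pattern, so the list is empty.

[]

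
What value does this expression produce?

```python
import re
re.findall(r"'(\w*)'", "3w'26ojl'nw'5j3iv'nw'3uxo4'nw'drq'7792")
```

One capturing group, so `findall` returns just the captured substring from each match — 4 in all.

['26ojl', '5j3iv', '3uxo4', 'drq']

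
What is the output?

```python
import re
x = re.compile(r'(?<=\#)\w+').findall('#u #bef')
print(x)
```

Lookahead/lookbehind check context without consuming it, so the matched span excludes the asserted characters.
Matches: at [1:2] → 'u'; at [4:7] → 'bef'.
Since nothing is captured, `findall` lists the 2 matched substrings directly.

['u', 'bef']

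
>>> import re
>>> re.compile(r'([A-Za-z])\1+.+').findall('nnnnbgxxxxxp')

['n']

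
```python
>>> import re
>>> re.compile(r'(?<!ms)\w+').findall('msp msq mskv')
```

Because the assertion is negative and zero-width, positions next to the forbidden text are skipped.
Matches: at [0:3] → 'msp'; at [4:7] → 'msq'; at [8:12] → 'mskv'.
Since nothing is captured, `findall` lists the 3 matched substrings directly.

['msp', 'msq', 'mskv']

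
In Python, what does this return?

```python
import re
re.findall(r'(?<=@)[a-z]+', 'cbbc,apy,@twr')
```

['twr']

Lookahead/lookbehind check context without consuming it, so the matched span excludes the asserted characters.
No capturing groups, so `findall` returns the 1 full match string.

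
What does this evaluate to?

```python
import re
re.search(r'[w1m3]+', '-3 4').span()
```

Pattern: one or more of one of [w1m3].
The match spans [1:2] → '3'.

(1, 2)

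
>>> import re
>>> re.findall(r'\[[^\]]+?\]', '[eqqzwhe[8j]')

['[eqqzwhe[8j]']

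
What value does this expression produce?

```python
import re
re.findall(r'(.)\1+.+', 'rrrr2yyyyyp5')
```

['r']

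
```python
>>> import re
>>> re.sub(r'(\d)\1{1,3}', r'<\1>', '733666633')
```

'7<3><6><3>'

`\1` has to match the exact text group 1 already captured.
Matches: at [1:3] → '33'; at [3:7] → '6666'; at [7:9] → '33'.
`\1` in the replacement pulls in group 1's text for each match.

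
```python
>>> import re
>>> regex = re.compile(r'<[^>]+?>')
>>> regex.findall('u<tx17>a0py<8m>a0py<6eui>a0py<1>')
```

No capturing groups, so `findall` returns the 4 full match strings.

['<tx17>', '<8m>', '<6eui>', '<1>']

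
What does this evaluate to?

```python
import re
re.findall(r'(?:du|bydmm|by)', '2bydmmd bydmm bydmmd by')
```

['bydmm', 'bydmm', 'bydmm', 'by']

Alternation isn't longest-match — the leftmost alternative that fits at this position is chosen.
No capturing groups, so `findall` returns the 4 full match strings.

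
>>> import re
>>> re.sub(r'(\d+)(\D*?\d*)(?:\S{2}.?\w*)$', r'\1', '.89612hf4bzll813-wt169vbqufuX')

'.89612hf4'

Pattern: one or more of a digit (captured); then zero or more of a non-digit (lazy), then zero or more of a digit (captured); then exactly 2 of a non-whitespace character, then optionally any character, then zero or more of a word character (non-capturing group); then anchored at the end.
Matches: at [8:29] → '4bzll813-wt169vbqufuX'.
The replacement refers to a captured group, so each match is rewritten using its own captured text.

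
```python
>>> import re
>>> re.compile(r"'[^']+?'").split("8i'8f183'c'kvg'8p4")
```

Matches to split on: at [2:9] → "'8f183'"; at [10:15] → "'kvg'".
Each match becomes a cut point; 3 segments remain.

['8i', 'c', '8p4']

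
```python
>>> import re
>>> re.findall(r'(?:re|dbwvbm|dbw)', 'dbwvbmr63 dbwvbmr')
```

['dbwvbm', 'dbwvbm']

Branches in `(...|...)` are attempted left-to-right; the first branch that allows the whole pattern to succeed is taken.
With no groups in the pattern, `findall` gives back each whole match — 2 here.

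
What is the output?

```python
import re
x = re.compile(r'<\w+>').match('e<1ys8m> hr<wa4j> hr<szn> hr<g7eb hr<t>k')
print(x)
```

None

`re.match` only tries the pattern at the start of the string.
Here the pattern fails at index 0, so the call returns None.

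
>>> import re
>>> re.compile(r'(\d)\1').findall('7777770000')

['7', '7', '7', '0', '0']

After group 1 captures some text, `\1` only succeeds where that same text appears again.
Matches: at [0:2] match '77', group 1 = '7'; at [2:4] match '77', group 1 = '7'; at [4:6] match '77', group 1 = '7'; at [6:8] match '00', group 1 = '0'; at [8:10] match '00', group 1 = '0'.
Because there's exactly one group, `findall` drops the full match and keeps group 1 from each hit.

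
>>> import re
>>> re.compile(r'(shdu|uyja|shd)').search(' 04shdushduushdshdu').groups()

('shdu',)

The match spans [3:7] → 'shdu'.
Captured: group 1 = 'shdu'.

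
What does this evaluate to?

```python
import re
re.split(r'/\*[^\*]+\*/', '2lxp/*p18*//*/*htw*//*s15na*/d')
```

['2lxp', '/*', '', 'd']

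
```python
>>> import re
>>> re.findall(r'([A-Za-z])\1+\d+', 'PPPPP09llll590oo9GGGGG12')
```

The backreference `\1` re-matches whatever the first group consumed, character for character.
Scanning left to right: at [0:7] match 'PPPPP09', group 1 = 'P'; at [7:14] match 'llll590', group 1 = 'l'; at [14:17] match 'oo9', group 1 = 'o'; at [17:24] match 'GGGGG12', group 1 = 'G'.
Because there's exactly one group, `findall` drops the full match and keeps group 1 from each hit.

['P', 'l', 'o', 'G']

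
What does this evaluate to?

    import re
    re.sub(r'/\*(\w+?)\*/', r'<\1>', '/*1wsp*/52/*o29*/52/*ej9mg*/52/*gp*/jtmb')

Each match is replaced using the text its own group 1 captured.

'<1wsp>52<o29>52<ej9mg>52<gp>jtmb'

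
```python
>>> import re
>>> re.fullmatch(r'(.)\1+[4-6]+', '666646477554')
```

`\1` has to match the exact text group 1 already captured.
`re.fullmatch` is like wrapping the pattern in `^…$` (in single-line mode).
Here the string isn't matched end-to-end, so the call returns None.

None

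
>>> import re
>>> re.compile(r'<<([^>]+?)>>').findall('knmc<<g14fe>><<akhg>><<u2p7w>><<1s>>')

`findall` collects group 1 from each match (4 total).

['g14fe', 'akhg', 'u2p7w', '1s']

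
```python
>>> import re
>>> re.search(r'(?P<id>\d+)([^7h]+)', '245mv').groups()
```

('245', 'mv')

The match spans [0:5] → '245mv'.
Captured: group 1 = '245', group 2 = 'mv'.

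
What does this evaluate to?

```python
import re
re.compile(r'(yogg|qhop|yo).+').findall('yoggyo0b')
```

['yogg']

Alternation isn't longest-match — the leftmost alternative that fits at this position is chosen.
Scanning left to right: at [0:8] match 'yoggyo0b', group 1 = 'yogg'.
With a single group, `findall` returns only what that group captured — 1 item.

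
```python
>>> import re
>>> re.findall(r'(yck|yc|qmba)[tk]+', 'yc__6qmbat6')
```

One capturing group, so `findall` returns just the captured substring from the one match — 1 in all.

['qmba']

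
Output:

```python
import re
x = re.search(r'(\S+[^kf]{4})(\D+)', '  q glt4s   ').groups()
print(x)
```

The match spans [4:12] → 'glt4s   '.
Captured: group 1 = 'glt4s  ', group 2 = ' '.

('glt4s  ', ' ')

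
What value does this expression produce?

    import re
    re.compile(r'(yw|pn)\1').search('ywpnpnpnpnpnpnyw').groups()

The match spans [2:6] → 'pnpn'.
Captured: group 1 = 'pn'.

('pn',)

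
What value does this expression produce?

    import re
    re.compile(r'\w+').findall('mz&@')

['mz']

The pattern matches one or more of a word character.
Scanning left to right: at [0:2] → 'mz'.
With no groups in the pattern, `findall` gives back each whole match — 1 here.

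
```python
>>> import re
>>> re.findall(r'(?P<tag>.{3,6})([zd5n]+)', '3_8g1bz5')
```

The pattern matches 3 to 6 of any character (captured as 'tag'); then one or more of one of [zd5n] (captured).
Matches: at [0:8] match '3_8g1bz5', groups = ('3_8g1b', 'z5').
With 2 capturing groups, `findall` returns a 2-tuple per match.

[('3_8g1b', 'z5')]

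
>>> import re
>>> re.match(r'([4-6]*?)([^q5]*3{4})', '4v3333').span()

With `match`, the pattern is implicitly anchored at the beginning.
The match spans [0:6] → '4v3333'.

(0, 6)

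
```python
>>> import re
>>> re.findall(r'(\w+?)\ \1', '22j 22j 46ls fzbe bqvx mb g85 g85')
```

['22j', 'g85']

The backreference `\1` re-matches whatever the first group consumed, character for character.
Walking the string: at [0:7] match '22j 22j', group 1 = '22j'; at [26:33] match 'g85 g85', group 1 = 'g85'.
One capturing group, so `findall` returns just the captured substring from each match — 2 in all.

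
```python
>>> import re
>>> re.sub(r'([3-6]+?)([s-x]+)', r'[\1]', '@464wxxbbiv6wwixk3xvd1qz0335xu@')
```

'@[464]bbiv[6]ixk[3]d1qz0[335]@'

The pattern matches one or more of a character in [3-6] (lazy) (captured); then one or more of a character in [s-x] (captured).
Each match is replaced using the text its own group 1 captured.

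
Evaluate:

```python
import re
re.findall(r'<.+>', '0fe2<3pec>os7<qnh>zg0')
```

Walking the string: at [4:18] → '<3pec>os7<qnh>'.
Since nothing is captured, `findall` lists the 1 matched substring directly.

['<3pec>os7<qnh>']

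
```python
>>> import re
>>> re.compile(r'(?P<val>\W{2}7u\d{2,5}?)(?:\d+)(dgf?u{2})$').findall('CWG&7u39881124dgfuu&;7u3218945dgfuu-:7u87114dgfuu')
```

[('-:7u87', 'dgfuu')]

Because the quantifier is non-greedy, it stops expanding at the earliest point where the rest of the pattern can succeed.
Multiple groups make `findall` return tuples — one 2-tuple for the one match.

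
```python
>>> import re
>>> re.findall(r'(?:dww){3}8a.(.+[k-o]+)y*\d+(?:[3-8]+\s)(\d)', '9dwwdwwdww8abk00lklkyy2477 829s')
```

[('k00lklk', '8')]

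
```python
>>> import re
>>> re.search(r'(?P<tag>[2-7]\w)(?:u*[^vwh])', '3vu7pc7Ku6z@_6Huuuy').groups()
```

The pattern matches a character in [2-7], then a word character (captured as 'tag'); then zero or more of the literal 'u', then any character except [vwh] (non-capturing group).
`search` walks the string left to right and returns the first match it finds.
The match spans [0:4] → '3vu7'.
Captured: group 1 = '3v'.

('3v',)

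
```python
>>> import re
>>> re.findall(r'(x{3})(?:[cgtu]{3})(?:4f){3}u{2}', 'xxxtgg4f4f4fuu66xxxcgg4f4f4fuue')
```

['xxx', 'xxx']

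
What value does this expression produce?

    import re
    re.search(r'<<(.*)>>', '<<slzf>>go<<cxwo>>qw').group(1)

'slzf>>go<<cxwo'

`re.search` tries every starting position until one works.
The match spans [0:18] → '<<slzf>>go<<cxwo>>'.
Captured: group 1 = 'slzf>>go<<cxwo'.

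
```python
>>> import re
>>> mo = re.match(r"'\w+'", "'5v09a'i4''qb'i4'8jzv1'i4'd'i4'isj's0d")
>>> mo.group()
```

`re.match` won't scan ahead — the pattern has to work from the very first character.
The match spans [0:7] → "'5v09a'".

"'5v09a'"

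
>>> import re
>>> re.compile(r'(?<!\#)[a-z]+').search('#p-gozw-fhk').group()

The negative lookaround is zero-width — it rules out positions where the adjacent text would match, without consuming anything.
`search` walks the string left to right and returns the first match it finds.
The match spans [3:7] → 'gozw'.

'gozw'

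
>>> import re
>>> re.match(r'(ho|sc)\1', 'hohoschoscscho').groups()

('ho',)

`\1` has to match the exact text group 1 already captured.
`re.match` won't scan ahead — the pattern has to work from the very first character.
The match spans [0:4] → 'hoho'.
Captured: group 1 = 'ho'.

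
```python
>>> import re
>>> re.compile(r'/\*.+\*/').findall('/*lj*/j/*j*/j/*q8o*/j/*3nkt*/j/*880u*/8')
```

Scanning left to right: at [0:38] → '/*lj*/j/*j*/j/*q8o*/j/*3nkt*/j/*880u*/'.
Since nothing is captured, `findall` lists the 1 matched substring directly.

['/*lj*/j/*j*/j/*q8o*/j/*3nkt*/j/*880u*/']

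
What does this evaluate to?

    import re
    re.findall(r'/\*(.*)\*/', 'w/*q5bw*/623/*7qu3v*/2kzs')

Walking the string: at [1:21] match '/*q5bw*/623/*7qu3v*/', group 1 = 'q5bw*/623/*7qu3v'.
With a single group, `findall` returns only what that group captured — 1 item.

['q5bw*/623/*7qu3v']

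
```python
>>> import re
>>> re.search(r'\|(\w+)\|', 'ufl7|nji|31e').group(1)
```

'nji'

Unlike `match`, `search` isn't anchored — it looks for the pattern anywhere in the string.
The match spans [4:9] → '|nji|'.
Captured: group 1 = 'nji'.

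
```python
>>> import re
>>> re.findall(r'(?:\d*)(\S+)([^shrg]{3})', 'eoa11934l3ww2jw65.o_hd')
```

[('eoa11934l3ww2jw65', '.o_')]

Pattern: zero or more of a digit (non-capturing group); then one or more of a non-whitespace character (captured); then exactly 3 of any character except [shrg] (captured).
`findall` packs the 2 group values into a tuple for every match.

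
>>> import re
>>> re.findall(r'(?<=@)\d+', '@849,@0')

The `(?=…)`/`(?<=…)` assertion just peeks at neighbouring text; it doesn't advance the match position.
With no groups in the pattern, `findall` gives back each whole match — 2 here.

['849', '0']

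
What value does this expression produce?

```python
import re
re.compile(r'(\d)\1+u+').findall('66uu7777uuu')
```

The backreference `\1` re-matches whatever the first group consumed, character for character.
Because there's exactly one group, `findall` drops the full match and keeps group 1 from each hit.

['6', '7']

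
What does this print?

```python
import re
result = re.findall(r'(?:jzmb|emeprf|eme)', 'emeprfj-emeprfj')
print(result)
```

`|` is ordered: at each position the engine commits to the first alternative that works.
With no groups in the pattern, `findall` gives back each whole match — 2 here.

['emeprf', 'emeprf']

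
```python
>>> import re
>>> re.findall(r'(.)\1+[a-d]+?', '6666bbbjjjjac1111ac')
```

['6', 'j', '1']

After group 1 captures some text, `\1` only succeeds where that same text appears again.
Scanning left to right: at [0:5] match '6666b', group 1 = '6'; at [7:12] match 'jjjja', group 1 = 'j'; at [13:18] match '1111a', group 1 = '1'.
Because there's exactly one group, `findall` drops the full match and keeps group 1 from each hit.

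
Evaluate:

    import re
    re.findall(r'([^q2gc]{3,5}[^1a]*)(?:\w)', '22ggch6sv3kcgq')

['h6sv3kcg']

Pattern: 3 to 5 of any character except [q2gc], then zero or more of any character except [1a] (captured); then a word character (non-capturing group).
Scanning left to right: at [5:14] match 'h6sv3kcgq', group 1 = 'h6sv3kcg'.
With a single group, `findall` returns only what that group captured — 1 item.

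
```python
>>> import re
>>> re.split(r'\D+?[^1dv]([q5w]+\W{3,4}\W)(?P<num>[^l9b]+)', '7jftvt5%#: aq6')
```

This matches one or more of a non-digit (lazy), then any character except [1dv]; then one or more of one of [q5w], then 3 to 4 of a non-word character, then a non-word character (captured); then one or more of any character except [l9b] (captured as 'num').
`re.split` interleaves the captured-group text with the surrounding fragments.

['7', '5%#: ', 'aq6', '']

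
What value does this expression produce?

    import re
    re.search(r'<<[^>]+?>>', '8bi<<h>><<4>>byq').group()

'<<h>>'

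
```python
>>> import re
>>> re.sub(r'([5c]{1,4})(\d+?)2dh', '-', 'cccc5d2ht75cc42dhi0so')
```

The pattern matches 1 to 4 of one of [5c] (captured); then one or more of a digit (lazy) (captured); then a literal '2', then the literal 'dh'.
Each match is replaced by '-'.

'cccc5d2ht7-i0so'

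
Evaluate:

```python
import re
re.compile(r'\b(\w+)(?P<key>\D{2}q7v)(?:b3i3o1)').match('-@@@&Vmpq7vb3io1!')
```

None

The pattern matches a word boundary (`\b`, zero-width); then one or more of a word character (captured); then exactly 2 of a non-digit, then the literal 'q7v' (captured as 'key'); then the literal 'b3', then the literal 'i3', then the literal 'o1' (non-capturing group).
`re.match` only tries the pattern at the start of the string.
Here position 0 doesn't satisfy it, so the call returns None.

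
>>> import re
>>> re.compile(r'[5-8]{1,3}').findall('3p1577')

The pattern matches 1 to 3 of a character in [5-8].
Walking the string: at [3:6] → '577'.
Since nothing is captured, `findall` lists the 1 matched substring directly.

['577']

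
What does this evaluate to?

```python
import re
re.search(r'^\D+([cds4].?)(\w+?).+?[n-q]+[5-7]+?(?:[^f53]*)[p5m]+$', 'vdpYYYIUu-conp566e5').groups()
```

The match spans [0:19] → 'vdpYYYIUu-conp566e5'.
Captured: group 1 = 'c', group 2 = 'o'.

('c', 'o')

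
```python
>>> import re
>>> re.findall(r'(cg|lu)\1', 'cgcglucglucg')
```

['cg']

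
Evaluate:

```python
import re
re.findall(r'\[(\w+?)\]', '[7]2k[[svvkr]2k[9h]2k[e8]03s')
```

['7', 'svvkr', '9h', 'e8']

Matches: at [0:3] match '[7]', group 1 = '7'; at [6:13] match '[svvkr]', group 1 = 'svvkr'; at [15:19] match '[9h]', group 1 = '9h'; at [21:25] match '[e8]', group 1 = 'e8'.
Because there's exactly one group, `findall` drops the full match and keeps group 1 from each hit.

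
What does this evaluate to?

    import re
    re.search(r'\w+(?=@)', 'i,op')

None

The positive lookaround only admits positions where the adjacent text matches; those characters stay outside the span.
Here no position works, so the call returns None.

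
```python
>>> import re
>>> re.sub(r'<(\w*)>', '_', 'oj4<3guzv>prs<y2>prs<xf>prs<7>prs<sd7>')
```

Every occurrence is swapped for '_'.

'oj4_prs_prs_prs_prs_'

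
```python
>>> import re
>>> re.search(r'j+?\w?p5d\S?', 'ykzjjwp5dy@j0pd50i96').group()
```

'jjwp5dy'

The pattern matches one or more of a literal 'j' (lazy), then optionally a word character, then the literal 'p5d'; then optionally a non-whitespace character.
Unlike `match`, `search` isn't anchored — it looks for the pattern anywhere in the string.
The match spans [3:10] → 'jjwp5dy'.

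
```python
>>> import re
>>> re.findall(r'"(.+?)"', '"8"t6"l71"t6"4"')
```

['8', 'l71', '4']

A `+?`/`*?`/`{m,n}?` starts at its minimum and grows only as far as needed for what follows to match.
Matches: at [0:3] match '"8"', group 1 = '8'; at [5:10] match '"l71"', group 1 = 'l71'; at [12:15] match '"4"', group 1 = '4'.
One capturing group, so `findall` returns just the captured substring from each match — 3 in all.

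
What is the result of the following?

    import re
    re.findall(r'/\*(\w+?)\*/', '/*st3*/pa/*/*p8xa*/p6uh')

`findall` collects group 1 from each match (2 total).

['st3', 'p8xa']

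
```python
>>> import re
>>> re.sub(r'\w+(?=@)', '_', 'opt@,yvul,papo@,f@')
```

'_@,yvul,_@,_@'

The `(?=…)`/`(?<=…)` assertion just peeks at neighbouring text; it doesn't advance the match position.
Each match is replaced by '_'.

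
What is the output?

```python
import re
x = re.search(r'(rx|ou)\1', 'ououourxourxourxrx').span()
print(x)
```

(0, 4)

After group 1 captures some text, `\1` only succeeds where that same text appears again.
The match spans [0:4] → 'ouou'.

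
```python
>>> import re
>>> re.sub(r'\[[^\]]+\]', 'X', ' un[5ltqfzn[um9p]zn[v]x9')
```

Matches: at [3:17] → '[5ltqfzn[um9p]'; at [19:22] → '[v]'.
Each match is replaced by 'X'.

' unXznXx9'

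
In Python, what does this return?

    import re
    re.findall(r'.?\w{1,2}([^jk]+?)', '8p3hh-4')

['h', '-']

Pattern: optionally any character, then 1 to 2 of a word character; then one or more of any character except [jk] (lazy) (captured).
The `?` after the quantifier makes it lazy — it takes as little as possible before letting the rest of the pattern try.
Matches: at [0:4] match '8p3h', group 1 = 'h'; at [4:6] match 'h-', group 1 = '-'.
With a single group, `findall` returns only what that group captured — 2 items.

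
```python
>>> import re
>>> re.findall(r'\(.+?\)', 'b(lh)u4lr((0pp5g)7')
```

A non-greedy quantifier consumes as few characters as it can — just enough that the remainder of the pattern still matches from where it stops; whatever follows it matches normally.
Matches: at [1:5] → '(lh)'; at [9:17] → '((0pp5g)'.
Since nothing is captured, `findall` lists the 2 matched substrings directly.

['(lh)', '((0pp5g)']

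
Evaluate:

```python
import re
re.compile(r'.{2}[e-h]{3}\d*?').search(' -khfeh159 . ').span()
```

(1, 6)

Pattern: exactly 2 of any character, then exactly 3 of a character in [e-h]; then zero or more of a digit (lazy).
The match spans [1:6] → '-khfe'.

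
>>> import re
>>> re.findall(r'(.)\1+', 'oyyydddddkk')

['y', 'd', 'k']

The backreference `\1` re-matches whatever the first group consumed, character for character.
One capturing group, so `findall` returns just the captured substring from each match — 3 in all.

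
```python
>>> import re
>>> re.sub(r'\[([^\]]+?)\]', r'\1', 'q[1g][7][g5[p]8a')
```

Matches: at [1:5] → '[1g]'; at [5:8] → '[7]'; at [8:14] → '[g5[p]'.
Each match is replaced using the text its own group 1 captured.

'q1g7g5[p8a'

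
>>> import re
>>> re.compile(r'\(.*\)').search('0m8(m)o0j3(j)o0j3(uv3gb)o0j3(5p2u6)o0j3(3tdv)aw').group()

'(m)o0j3(j)o0j3(uv3gb)o0j3(5p2u6)o0j3(3tdv)'

The match spans [3:45] → '(m)o0j3(j)o0j3(uv3gb)o0j3(5p2u6)o0j3(3tdv)'.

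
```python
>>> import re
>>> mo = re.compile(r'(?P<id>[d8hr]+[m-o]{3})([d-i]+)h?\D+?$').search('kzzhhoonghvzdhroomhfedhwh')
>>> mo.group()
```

This matches one or more of one of [d8hr], then exactly 3 of a character in [m-o] (captured as 'id'); then one or more of a character in [d-i] (captured); then optionally a literal 'h', then one or more of a non-digit (lazy); then anchored at the end.
`re.search` tries every starting position until one works.
The match spans [3:25] → 'hhoonghvzdhroomhfedhwh'.
Captured: group 1 = 'hhoon', group 2 = 'gh'.

'hhoonghvzdhroomhfedhwh'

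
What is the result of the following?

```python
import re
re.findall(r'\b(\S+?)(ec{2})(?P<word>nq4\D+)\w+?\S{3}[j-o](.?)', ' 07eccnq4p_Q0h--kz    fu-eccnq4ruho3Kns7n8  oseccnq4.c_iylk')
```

This matches a word boundary (`\b`, zero-width); then one or more of a non-whitespace character (lazy) (captured); then a literal 'e', then exactly 2 of the literal 'c' (captured); then the literal 'nq4', then one or more of a non-digit (captured as 'word'); then one or more of a word character (lazy), then exactly 3 of a non-whitespace character, then a character in [j-o]; then optionally any character (captured).
With 4 capturing groups, `findall` returns a 4-tuple per match.

[('07', 'ecc', 'nq4p_Q', 'z'), ('fu-', 'ecc', 'nq4ruho', '8'), ('os', 'ecc', 'nq4.c', '')]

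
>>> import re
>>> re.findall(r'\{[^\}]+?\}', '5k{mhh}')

['{mhh}']

Walking the string: at [2:7] → '{mhh}'.
Since nothing is captured, `findall` lists the 1 matched substring directly.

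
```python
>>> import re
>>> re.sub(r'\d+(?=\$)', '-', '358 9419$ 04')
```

'358 -$ 04'

The positive lookaround only admits positions where the adjacent text matches; those characters stay outside the span.
Each match is replaced by '-'.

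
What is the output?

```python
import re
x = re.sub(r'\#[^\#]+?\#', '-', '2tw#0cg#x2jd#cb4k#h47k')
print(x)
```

Matches: at [3:8] → '#0cg#'; at [12:18] → '#cb4k#'.
Every occurrence is swapped for '-'.

2tw-x2jd-h47k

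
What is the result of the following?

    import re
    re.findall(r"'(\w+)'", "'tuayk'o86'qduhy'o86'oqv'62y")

Scanning left to right: at [0:7] match "'tuayk'", group 1 = 'tuayk'; at [10:17] match "'qduhy'", group 1 = 'qduhy'; at [20:25] match "'oqv'", group 1 = 'oqv'.
One capturing group, so `findall` returns just the captured substring from each match — 3 in all.

['tuayk', 'qduhy', 'oqv']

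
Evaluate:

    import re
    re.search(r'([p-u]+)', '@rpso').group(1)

'rps'

Pattern: one or more of a character in [p-u] (captured).
Unlike `match`, `search` isn't anchored — it looks for the pattern anywhere in the string.
The match spans [1:4] → 'rps'.
Captured: group 1 = 'rps'.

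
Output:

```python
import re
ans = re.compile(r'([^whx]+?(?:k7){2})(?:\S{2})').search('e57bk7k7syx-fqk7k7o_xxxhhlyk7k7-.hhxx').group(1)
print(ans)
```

The match spans [0:10] → 'e57bk7k7sy'.
Captured: group 1 = 'e57bk7k7'.

e57bk7k7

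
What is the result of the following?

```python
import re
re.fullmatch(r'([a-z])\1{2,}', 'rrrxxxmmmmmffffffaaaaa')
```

None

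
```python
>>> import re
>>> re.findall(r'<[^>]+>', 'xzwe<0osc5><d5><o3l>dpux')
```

['<0osc5>', '<d5>', '<o3l>']

Walking the string: at [4:11] → '<0osc5>'; at [11:15] → '<d5>'; at [15:20] → '<o3l>'.
No capturing groups, so `findall` returns the 3 full match strings.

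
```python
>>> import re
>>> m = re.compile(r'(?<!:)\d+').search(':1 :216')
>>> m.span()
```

`(?!…)`/`(?<!…)` only lets a position through if the neighbouring text does NOT match; no characters are consumed.
`re.search` tries every starting position until one works.
The match spans [5:7] → '16'.

(5, 7)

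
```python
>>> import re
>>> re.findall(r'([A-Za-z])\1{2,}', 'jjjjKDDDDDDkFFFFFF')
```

A backreference is literal: `\1` must see the identical characters the first group matched.
Because there's exactly one group, `findall` drops the full match and keeps group 1 from each hit.

['j', 'D', 'F']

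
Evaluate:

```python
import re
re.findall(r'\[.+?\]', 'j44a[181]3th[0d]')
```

Because the quantifier is non-greedy, it stops expanding at the earliest point where the rest of the pattern can succeed.
No capturing groups, so `findall` returns the 2 full match strings.

['[181]', '[0d]']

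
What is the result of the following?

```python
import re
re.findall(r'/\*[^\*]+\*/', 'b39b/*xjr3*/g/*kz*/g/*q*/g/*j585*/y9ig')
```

Since nothing is captured, `findall` lists the 4 matched substrings directly.

['/*xjr3*/', '/*kz*/', '/*q*/', '/*j585*/']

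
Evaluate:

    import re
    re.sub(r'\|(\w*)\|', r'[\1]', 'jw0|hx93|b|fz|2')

'jw0[hx93]b[fz]2'

Matches: at [3:9] → '|hx93|'; at [10:14] → '|fz|'.
The replacement refers to a captured group, so each match is rewritten using its own captured text.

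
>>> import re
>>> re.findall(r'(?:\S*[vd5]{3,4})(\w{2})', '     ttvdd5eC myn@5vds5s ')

['eC', 's5']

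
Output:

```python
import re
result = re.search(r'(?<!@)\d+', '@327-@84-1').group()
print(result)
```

A negative assertion filters positions out without eating any characters.
`re.search` scans for the first position where the pattern succeeds.
The match spans [2:4] → '27'.

27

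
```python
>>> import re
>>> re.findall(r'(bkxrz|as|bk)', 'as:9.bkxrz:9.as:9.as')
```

Alternation tries branches left to right and keeps the first one that lets the overall match succeed at that position.
`findall` collects group 1 from each match (4 total).

['as', 'bkxrz', 'as', 'as']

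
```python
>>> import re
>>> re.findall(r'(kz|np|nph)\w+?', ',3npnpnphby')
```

['np', 'np']

Branches in `(...|...)` are attempted left-to-right; the first branch that allows the whole pattern to succeed is taken.
Matches: at [2:5] match 'npn', group 1 = 'np'; at [6:9] match 'nph', group 1 = 'np'.
One capturing group, so `findall` returns just the captured substring from each match — 2 in all.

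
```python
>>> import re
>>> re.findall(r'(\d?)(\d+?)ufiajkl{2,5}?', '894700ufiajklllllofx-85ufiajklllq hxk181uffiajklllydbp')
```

[('8', '94700'), ('8', '5')]

This matches optionally a digit (captured); then one or more of a digit (lazy) (captured); then the literal 'ufi', then the literal 'ajk', then 2 to 5 of the literal 'l' (lazy).
Multiple groups make `findall` return tuples — one 2-tuple for each match.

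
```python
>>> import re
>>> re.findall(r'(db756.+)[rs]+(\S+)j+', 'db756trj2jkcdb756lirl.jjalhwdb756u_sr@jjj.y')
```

[('db756trj2jkcdb756lirl.jjalhwdb756u_s', '@jj')]

Pattern: the literal 'db', then the literal '756', then one or more of any character (captured); then one or more of one of [rs]; then one or more of a non-whitespace character (captured); then one or more of a literal 'j'.
Scanning left to right: at [0:41] match 'db756trj2jkcdb756lirl.jjalhwdb756u_sr@jjj', groups = ('db756trj2jkcdb756lirl.jjalhwdb756u_s', '@jj').
2 groups means the one result is a tuple of 2 captured strings — 1 here.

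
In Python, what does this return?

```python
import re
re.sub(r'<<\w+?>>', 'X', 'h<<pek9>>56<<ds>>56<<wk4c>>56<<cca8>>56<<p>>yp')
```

'hX56X56X56X56Xyp'

Matches: at [1:9] → '<<pek9>>'; at [11:17] → '<<ds>>'; at [19:27] → '<<wk4c>>'; at [29:37] → '<<cca8>>'; at [39:44] → '<<p>>'.
`sub` substitutes 'X' at each match site.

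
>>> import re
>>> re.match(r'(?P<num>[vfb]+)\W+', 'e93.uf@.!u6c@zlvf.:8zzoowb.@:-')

`re.match` won't scan ahead — the pattern has to work from the very first character.
Here the pattern fails at index 0, so the call returns None.

None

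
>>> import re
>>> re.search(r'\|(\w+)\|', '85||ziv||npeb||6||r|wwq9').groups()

The match spans [3:8] → '|ziv|'.
Captured: group 1 = 'ziv'.

('ziv',)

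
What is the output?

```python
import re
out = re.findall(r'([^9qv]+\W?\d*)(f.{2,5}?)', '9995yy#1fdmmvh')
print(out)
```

[('5yy#1', 'fdm')]

2 groups means the one result is a tuple of 2 captured strings — 1 here.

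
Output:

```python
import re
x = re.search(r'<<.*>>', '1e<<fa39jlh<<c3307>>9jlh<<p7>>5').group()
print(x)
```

<<fa39jlh<<c3307>>9jlh<<p7>>

The match spans [2:30] → '<<fa39jlh<<c3307>>9jlh<<p7>>'.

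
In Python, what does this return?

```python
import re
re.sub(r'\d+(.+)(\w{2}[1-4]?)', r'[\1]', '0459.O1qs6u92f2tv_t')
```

'[.O1qs6u92f2tv]'

This matches one or more of a digit; then one or more of any character (captured); then exactly 2 of a word character, then optionally a character in [1-4] (captured).
Matches: at [0:19] → '0459.O1qs6u92f2tv_t'.
`\1` in the replacement pulls in group 1's text for each match.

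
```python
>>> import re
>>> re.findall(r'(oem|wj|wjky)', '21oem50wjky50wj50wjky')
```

['oem', 'wj', 'wj', 'wj']

Branches in `(...|...)` are attempted left-to-right; the first branch that allows the whole pattern to succeed is taken.
Scanning left to right: at [2:5] match 'oem', group 1 = 'oem'; at [7:9] match 'wj', group 1 = 'wj'; at [13:15] match 'wj', group 1 = 'wj'; at [17:19] match 'wj', group 1 = 'wj'.
With a single group, `findall` returns only what that group captured — 4 items.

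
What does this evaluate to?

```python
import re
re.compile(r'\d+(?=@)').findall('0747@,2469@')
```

['0747', '2469']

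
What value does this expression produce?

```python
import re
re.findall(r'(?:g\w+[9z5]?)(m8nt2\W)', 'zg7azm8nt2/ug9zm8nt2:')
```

['m8nt2/', 'm8nt2:']

Pattern: a literal 'g', then one or more of a word character, then optionally one of [9z5] (non-capturing group); then the literal 'm8', then the literal 'nt2', then a non-word character (captured).
Matches: at [1:11] match 'g7azm8nt2/', group 1 = 'm8nt2/'; at [12:21] match 'g9zm8nt2:', group 1 = 'm8nt2:'.
With a single group, `findall` returns only what that group captured — 2 items.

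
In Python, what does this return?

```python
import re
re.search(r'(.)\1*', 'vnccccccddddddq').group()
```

'v'

After group 1 captures some text, `\1` only succeeds where that same text appears again.
`re.search` scans for the first position where the pattern succeeds.
The match spans [0:1] → 'v'.
Captured: group 1 = 'v'.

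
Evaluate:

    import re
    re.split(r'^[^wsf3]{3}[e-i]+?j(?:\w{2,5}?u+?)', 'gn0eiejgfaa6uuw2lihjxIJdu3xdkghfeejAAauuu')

['', 'uw2lihjxIJdu3xdkghfeejAAauuu']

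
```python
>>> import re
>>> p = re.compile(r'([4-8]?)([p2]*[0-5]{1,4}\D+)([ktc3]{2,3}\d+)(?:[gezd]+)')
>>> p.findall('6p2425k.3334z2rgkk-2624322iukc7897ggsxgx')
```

[('6', 'p2425k.', '3334'), ('6', '24322iu', 'kc7897')]

Pattern: optionally a character in [4-8] (captured); then zero or more of one of [p2], then 1 to 4 of a character in [0-5], then one or more of a non-digit (captured); then 2 to 3 of one of [ktc3], then one or more of a digit (captured); then one or more of one of [gezd] (non-capturing group).
With 3 capturing groups, `findall` returns a 3-tuple per match.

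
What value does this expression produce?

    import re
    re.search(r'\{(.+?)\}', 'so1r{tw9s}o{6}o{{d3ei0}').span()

(4, 10)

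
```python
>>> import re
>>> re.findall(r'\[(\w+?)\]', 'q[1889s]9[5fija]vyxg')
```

Scanning left to right: at [1:8] match '[1889s]', group 1 = '1889s'; at [9:16] match '[5fija]', group 1 = '5fija'.
`findall` collects group 1 from each match (2 total).

['1889s', '5fija']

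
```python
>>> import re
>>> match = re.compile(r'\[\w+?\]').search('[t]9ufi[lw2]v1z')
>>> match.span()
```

`re.search` tries every starting position until one works.
The match spans [0:3] → '[t]'.

(0, 3)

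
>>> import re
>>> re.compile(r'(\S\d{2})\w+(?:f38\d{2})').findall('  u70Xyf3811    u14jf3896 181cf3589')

The pattern matches a non-whitespace character, then exactly 2 of a digit (captured); then one or more of a word character; then the literal 'f38', then exactly 2 of a digit (non-capturing group).
One capturing group, so `findall` returns just the captured substring from each match — 2 in all.

['u70', 'u14']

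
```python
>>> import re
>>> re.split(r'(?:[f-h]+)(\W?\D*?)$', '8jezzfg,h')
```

['8jezz', ',h', '']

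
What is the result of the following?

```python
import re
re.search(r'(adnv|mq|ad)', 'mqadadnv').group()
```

The match spans [0:2] → 'mq'.

'mq'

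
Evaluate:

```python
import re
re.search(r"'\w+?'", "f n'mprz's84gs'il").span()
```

The match spans [3:9] → "'mprz'".

(3, 9)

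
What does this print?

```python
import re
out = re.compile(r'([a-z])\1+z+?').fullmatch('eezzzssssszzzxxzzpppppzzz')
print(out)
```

After group 1 captures some text, `\1` only succeeds where that same text appears again.
`re.fullmatch` requires the pattern to consume the entire string.
Here the pattern can't cover the whole string, so the call returns None.

None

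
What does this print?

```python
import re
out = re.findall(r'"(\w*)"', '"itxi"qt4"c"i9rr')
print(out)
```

Scanning left to right: at [0:6] match '"itxi"', group 1 = 'itxi'; at [9:12] match '"c"', group 1 = 'c'.
With a single group, `findall` returns only what that group captured — 2 items.

['itxi', 'c']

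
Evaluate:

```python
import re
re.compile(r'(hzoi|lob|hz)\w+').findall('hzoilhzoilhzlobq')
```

['hzoi']

Branches in `(...|...)` are attempted left-to-right; the first branch that allows the whole pattern to succeed is taken.
Scanning left to right: at [0:16] match 'hzoilhzoilhzlobq', group 1 = 'hzoi'.
One capturing group, so `findall` returns just the captured substring from the one match — 1 in all.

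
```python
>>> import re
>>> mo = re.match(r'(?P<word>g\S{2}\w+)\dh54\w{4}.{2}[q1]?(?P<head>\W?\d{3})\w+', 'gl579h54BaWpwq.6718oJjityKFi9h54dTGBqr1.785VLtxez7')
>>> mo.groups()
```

Pattern: the literal 'g', then exactly 2 of a non-whitespace character, then one or more of a word character (captured as 'word'); then a digit, then the literal 'h54', then exactly 4 of a word character; then exactly 2 of any character, then optionally one of [q1]; then optionally a non-word character, then exactly 3 of a digit (captured as 'head'); then one or more of a word character.
`re.match` only tries the pattern at the start of the string.
The match spans [0:39] → 'gl579h54BaWpwq.6718oJjityKFi9h54dTGBqr1'.
Captured: group 1 = 'gl57', group 2 = '.671'.

('gl57', '.671')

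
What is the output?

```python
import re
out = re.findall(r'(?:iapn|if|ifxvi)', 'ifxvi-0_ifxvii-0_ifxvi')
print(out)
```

['if', 'if', 'if']

The regex engine tests alternatives in the order written; an earlier branch that matches wins even if a later one would match more.
Scanning left to right: at [0:2] → 'if'; at [8:10] → 'if'; at [17:19] → 'if'.
Since nothing is captured, `findall` lists the 3 matched substrings directly.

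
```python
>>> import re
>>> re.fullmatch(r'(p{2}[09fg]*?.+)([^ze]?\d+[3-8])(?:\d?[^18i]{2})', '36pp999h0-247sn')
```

None

This matches exactly 2 of a literal 'p', then zero or more of one of [09fg] (lazy), then one or more of any character (captured); then optionally any character except [ze], then one or more of a digit, then a character in [3-8] (captured); then optionally a digit, then exactly 2 of any character except [18i] (non-capturing group).
`fullmatch` succeeds only if the pattern covers the string from start to end.
Here the string isn't matched end-to-end, so the call returns None.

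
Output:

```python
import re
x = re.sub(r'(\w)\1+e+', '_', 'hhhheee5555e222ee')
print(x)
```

___

The backreference `\1` re-matches whatever the first group consumed, character for character.
Matches: at [0:7] → 'hhhheee'; at [7:12] → '5555e'; at [12:17] → '222ee'.
`sub` substitutes '_' at each match site.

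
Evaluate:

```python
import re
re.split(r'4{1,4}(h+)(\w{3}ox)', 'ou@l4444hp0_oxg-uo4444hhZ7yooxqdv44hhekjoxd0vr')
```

['ou@l', 'h', 'p0_ox', 'g-uo4444hhZ7yooxqdv', 'hh', 'ekjox', 'd0vr']

`re.split` interleaves the captured-group text with the surrounding fragments.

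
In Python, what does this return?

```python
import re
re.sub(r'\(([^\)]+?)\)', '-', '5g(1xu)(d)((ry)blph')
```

'5g---blph'

Matches: at [2:7] → '(1xu)'; at [7:10] → '(d)'; at [10:15] → '((ry)'.
Each match is replaced by '-'.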